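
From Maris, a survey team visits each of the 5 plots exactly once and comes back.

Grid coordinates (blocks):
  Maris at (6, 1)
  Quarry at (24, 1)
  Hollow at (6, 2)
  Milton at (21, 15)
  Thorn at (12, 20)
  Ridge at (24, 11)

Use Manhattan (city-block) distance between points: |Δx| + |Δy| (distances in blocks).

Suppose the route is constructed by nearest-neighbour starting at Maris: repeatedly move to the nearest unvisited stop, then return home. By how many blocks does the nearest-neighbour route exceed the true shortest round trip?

2 blocks longer than the optimal tour.

Maris: Hollow=1, Quarry=18, Thorn=25, Ridge=28, Milton=29 ⇒ Hollow
Hollow: Quarry=19, Thorn=24, Ridge=27, Milton=28 ⇒ Quarry
Quarry: Ridge=10, Milton=17, Thorn=31 ⇒ Ridge
Ridge: Milton=7, Thorn=21 ⇒ Milton
Milton: Thorn=14 ⇒ Thorn
NN route Maris → Hollow → Quarry → Ridge → Milton → Thorn → Maris costs 76.
Optimal: Maris → Quarry → Ridge → Milton → Thorn → Hollow → Maris costs 74 (by enumerating all 60 distinct tours).
Excess = 76 − 74 = 2.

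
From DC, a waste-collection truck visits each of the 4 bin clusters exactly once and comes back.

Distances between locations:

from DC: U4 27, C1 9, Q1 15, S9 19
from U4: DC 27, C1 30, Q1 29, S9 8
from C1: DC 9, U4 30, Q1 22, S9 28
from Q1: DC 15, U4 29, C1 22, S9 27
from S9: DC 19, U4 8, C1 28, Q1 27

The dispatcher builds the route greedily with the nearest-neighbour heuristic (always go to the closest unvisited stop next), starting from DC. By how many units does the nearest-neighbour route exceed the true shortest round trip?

The nearest-neighbour route is 6 longer than optimal.

DC: C1=9, Q1=15, S9=19, U4=27 ⇒ C1
C1: Q1=22, S9=28, U4=30 ⇒ Q1
Q1: S9=27, U4=29 ⇒ S9
S9: U4=8 ⇒ U4
NN route DC → C1 → Q1 → S9 → U4 → DC costs 93.
Optimal: DC → C1 → Q1 → U4 → S9 → DC costs 87 (by enumerating all 12 distinct tours).
Excess = 93 − 87 = 6.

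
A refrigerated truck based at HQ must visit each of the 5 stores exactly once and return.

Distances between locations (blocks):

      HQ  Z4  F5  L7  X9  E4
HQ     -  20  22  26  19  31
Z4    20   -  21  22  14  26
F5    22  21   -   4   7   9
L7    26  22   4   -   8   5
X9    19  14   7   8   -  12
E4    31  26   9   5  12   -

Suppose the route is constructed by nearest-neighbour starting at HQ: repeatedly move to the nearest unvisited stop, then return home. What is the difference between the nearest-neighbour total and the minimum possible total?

The nearest-neighbour route is 4 blocks longer than optimal.

HQ: X9=19, Z4=20, F5=22, L7=26, E4=31 ⇒ X9
X9: F5=7, L7=8, E4=12, Z4=14 ⇒ F5
F5: L7=4, E4=9, Z4=21 ⇒ L7
L7: E4=5, Z4=22 ⇒ E4
E4: Z4=26 ⇒ Z4
NN route HQ → X9 → F5 → L7 → E4 → Z4 → HQ costs 81.
Optimal: HQ → Z4 → X9 → E4 → L7 → F5 → HQ costs 77 (by enumerating all 60 distinct tours).
Excess = 81 − 77 = 4.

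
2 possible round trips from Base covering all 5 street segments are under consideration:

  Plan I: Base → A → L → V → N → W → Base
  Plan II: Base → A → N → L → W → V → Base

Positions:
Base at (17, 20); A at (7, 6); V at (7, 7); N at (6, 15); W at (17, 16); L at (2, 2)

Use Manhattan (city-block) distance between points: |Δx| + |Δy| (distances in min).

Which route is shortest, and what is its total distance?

Shortest is Plan I, total 68 min.

Plan I: 24 + 9 + 10 + 9 + 12 + 4 = 68
Plan II: 24 + 10 + 17 + 29 + 19 + 23 = 122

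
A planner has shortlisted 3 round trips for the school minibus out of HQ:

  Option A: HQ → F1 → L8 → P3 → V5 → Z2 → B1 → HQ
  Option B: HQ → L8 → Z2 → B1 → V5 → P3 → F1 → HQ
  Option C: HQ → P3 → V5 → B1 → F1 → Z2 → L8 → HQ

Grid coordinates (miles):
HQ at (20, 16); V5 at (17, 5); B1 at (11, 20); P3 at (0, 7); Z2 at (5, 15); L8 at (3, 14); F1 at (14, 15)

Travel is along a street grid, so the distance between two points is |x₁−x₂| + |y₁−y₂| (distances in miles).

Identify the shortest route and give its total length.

94 miles — Option A is the shortest.

Option A: 7 + 12 + 10 + 19 + 22 + 11 + 13 = 94
Option B: 19 + 3 + 11 + 21 + 19 + 22 + 7 = 102
Option C: 29 + 19 + 21 + 8 + 9 + 3 + 19 = 108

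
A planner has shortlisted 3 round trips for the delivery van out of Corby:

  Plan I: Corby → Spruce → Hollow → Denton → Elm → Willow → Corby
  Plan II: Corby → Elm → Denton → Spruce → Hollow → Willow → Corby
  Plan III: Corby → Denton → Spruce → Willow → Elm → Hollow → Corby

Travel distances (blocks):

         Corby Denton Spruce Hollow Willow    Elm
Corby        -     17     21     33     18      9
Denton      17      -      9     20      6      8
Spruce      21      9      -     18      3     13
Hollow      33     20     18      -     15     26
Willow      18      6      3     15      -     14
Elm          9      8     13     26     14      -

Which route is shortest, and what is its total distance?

Plan I: 21 + 18 + 20 + 8 + 14 + 18 = 99
Plan II: 9 + 8 + 9 + 18 + 15 + 18 = 77
Plan III: 17 + 9 + 3 + 14 + 26 + 33 = 102

Shortest is Plan II, total 77 blocks.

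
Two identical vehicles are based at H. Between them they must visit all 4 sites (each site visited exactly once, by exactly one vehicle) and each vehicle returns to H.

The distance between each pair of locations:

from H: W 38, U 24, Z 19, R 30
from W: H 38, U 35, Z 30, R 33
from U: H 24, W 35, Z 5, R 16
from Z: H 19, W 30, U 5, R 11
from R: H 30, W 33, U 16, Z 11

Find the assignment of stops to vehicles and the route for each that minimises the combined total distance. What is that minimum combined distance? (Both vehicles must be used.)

146 — the smallest possible combined total.

Try each way of splitting the stops between the two vehicles (each non-empty) and, for each split, find the best tour for each vehicle:
  {W} + {U, Z, R}: 76 + 70 = 146
  {U} + {W, Z, R}: 48 + 101 = 149
  {W, U} + {Z, R}: 97 + 60 = 157
  {Z} + {W, U, R}: 38 + 111 = 149
  {W, Z} + {U, R}: 87 + 70 = 157
  {U, Z} + {W, R}: 48 + 101 = 149
  … (7 splits in total)
Best: vehicle 1 H → W → H = 76; vehicle 2 H → U → Z → R → H = 70; combined 146.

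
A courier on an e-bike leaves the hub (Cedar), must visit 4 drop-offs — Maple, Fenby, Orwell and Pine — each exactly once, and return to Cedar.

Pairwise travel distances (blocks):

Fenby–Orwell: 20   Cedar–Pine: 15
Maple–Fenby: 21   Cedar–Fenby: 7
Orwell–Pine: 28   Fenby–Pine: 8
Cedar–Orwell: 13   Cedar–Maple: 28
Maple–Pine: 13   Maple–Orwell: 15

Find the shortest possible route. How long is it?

There are 12 distinct closed tours to check (reversals are equivalent).
Cedar → Maple → Fenby → Orwell → Pine → Cedar: 28+21+20+28+15 = 112
Cedar → Maple → Fenby → Pine → Orwell → Cedar: 28+21+8+28+13 = 98
Cedar → Maple → Orwell → Fenby → Pine → Cedar: 28+15+20+8+15 = 86
Cedar → Maple → Orwell → Pine → Fenby → Cedar: 28+15+28+8+7 = 86
Cedar → Maple → Pine → Fenby → Orwell → Cedar: 28+13+8+20+13 = 82
Cedar → Maple → Pine → Orwell → Fenby → Cedar: 28+13+28+20+7 = 96
Cedar → Fenby → Maple → Orwell → Pine → Cedar: 7+21+15+28+15 = 86
Cedar → Fenby → Maple → Pine → Orwell → Cedar: 7+21+13+28+13 = 82
Cedar → Fenby → Orwell → Maple → Pine → Cedar: 7+20+15+13+15 = 70
Cedar → Fenby → Pine → Maple → Orwell → Cedar: 7+8+13+15+13 = 56
Cedar → Orwell → Maple → Fenby → Pine → Cedar: 13+15+21+8+15 = 72
Cedar → Orwell → Fenby → Maple → Pine → Cedar: 13+20+21+13+15 = 82
The minimum is 56.
One optimal route: Cedar → Fenby → Pine → Maple → Orwell → Cedar (or its reverse).

Shortest round trip = 56 blocks.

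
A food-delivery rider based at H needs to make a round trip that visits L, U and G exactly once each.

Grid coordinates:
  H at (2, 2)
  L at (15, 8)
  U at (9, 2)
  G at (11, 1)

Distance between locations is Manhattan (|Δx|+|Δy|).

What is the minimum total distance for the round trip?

40 — the shortest possible round trip.

There are 3 distinct closed tours to check (reversals are equivalent).
H - L - U - G - H: 19+12+3+10 = 44
H - L - G - U - H: 19+11+3+7 = 40
H - U - L - G - H: 7+12+11+10 = 40
The minimum is 40.
One optimal route: H → L → G → U → H (or its reverse).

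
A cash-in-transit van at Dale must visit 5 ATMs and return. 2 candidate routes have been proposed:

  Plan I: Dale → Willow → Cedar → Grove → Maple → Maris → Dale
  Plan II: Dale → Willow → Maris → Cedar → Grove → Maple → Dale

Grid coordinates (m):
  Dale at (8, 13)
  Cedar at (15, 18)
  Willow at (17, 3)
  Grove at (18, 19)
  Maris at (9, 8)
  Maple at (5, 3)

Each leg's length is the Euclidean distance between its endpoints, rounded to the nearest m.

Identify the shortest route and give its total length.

Shortest is Plan I, total 63 m.

Plan I: 13 + 15 + 3 + 21 + 6 + 5 = 63
Plan II: 13 + 9 + 12 + 3 + 21 + 10 = 68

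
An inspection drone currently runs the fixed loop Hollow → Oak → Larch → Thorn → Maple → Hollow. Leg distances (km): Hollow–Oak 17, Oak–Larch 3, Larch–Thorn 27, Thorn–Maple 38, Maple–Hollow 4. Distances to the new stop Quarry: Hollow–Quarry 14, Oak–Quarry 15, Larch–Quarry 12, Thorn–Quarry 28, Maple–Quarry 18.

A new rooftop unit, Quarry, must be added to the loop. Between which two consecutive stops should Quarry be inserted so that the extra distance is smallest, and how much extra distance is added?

Insertion cost between consecutive stops i–j is d(i,Quarry) + d(Quarry,j) − d(i,j):
  between Hollow and Oak: 14 + 15 − 17 = 12
  between Oak and Larch: 15 + 12 − 3 = 24
  between Larch and Thorn: 12 + 28 − 27 = 13
  between Thorn and Maple: 28 + 18 − 38 = 8
  between Maple and Hollow: 18 + 14 − 4 = 28
Cheapest insertion is between Thorn and Maple, adding 8.
New total = 89 + 8 = 97.

Minimum extra distance: 8 km, inserting Quarry between Thorn and Maple.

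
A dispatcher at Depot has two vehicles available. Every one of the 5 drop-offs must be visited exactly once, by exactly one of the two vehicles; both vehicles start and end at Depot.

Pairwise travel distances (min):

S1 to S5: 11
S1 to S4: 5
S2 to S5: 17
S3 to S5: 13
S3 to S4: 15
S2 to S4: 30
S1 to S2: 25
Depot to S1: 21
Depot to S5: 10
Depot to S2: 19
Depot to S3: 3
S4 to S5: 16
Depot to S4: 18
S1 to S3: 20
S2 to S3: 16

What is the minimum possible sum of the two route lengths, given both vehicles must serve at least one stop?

Check every non-empty split of the stops between the two vehicles; for each half take its own optimal tour:
  {S1} + {S2, S3, S4, S5}: 42 + 70 = 112
  {S2} + {S1, S3, S4, S5}: 38 + 44 = 82
  {S1, S2} + {S3, S4, S5}: 65 + 44 = 109
  {S3} + {S1, S2, S4, S5}: 6 + 70 = 76
  {S1, S3} + {S2, S4, S5}: 44 + 70 = 114
  {S2, S3} + {S1, S4, S5}: 38 + 44 = 82
  … (15 splits in total)
Best: vehicle 1 Depot → S3 → Depot = 6; vehicle 2 Depot → S2 → S5 → S1 → S4 → Depot = 70; combined 76.

76 min — the smallest possible combined total.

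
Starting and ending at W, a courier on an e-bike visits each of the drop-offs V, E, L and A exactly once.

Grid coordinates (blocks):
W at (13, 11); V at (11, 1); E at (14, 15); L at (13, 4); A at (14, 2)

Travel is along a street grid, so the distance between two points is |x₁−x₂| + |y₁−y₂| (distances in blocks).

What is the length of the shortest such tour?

W→V→E→L→A→W: 12+17+12+3+10 = 54
W→V→E→A→L→W: 12+17+13+3+7 = 52
W→V→L→E→A→W: 12+5+12+13+10 = 52
W→V→L→A→E→W: 12+5+3+13+5 = 38
W→V→A→E→L→W: 12+4+13+12+7 = 48
W→V→A→L→E→W: 12+4+3+12+5 = 36
W→E→V→L→A→W: 5+17+5+3+10 = 40
W→E→V→A→L→W: 5+17+4+3+7 = 36
W→E→L→V→A→W: 5+12+5+4+10 = 36
W→E→A→V→L→W: 5+13+4+5+7 = 34
W→L→V→E→A→W: 7+5+17+13+10 = 52
W→L→E→V→A→W: 7+12+17+4+10 = 50
The minimum is 34.
One optimal route: W → E → A → V → L → W (or its reverse).

Minimum total distance: 34 blocks.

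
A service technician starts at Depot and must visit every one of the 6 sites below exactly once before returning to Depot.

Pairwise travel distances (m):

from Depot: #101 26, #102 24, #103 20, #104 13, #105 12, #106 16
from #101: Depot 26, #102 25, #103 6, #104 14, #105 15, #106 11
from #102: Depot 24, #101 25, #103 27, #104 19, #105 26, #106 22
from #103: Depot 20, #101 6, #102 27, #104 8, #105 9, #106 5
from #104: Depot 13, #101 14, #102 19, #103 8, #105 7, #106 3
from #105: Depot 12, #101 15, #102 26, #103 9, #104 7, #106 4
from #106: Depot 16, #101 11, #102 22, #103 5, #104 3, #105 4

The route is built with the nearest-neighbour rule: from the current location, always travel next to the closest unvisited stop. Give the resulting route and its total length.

From Depot: distances to unvisited — #105=12, #104=13, #106=16, #103=20, #102=24, #101=26. Nearest is #105 (12).
From #105: distances to unvisited — #106=4, #104=7, #103=9, #101=15, #102=26. Nearest is #106 (4).
From #106: distances to unvisited — #104=3, #103=5, #101=11, #102=22. Nearest is #104 (3).
From #104: distances to unvisited — #103=8, #101=14, #102=19. Nearest is #103 (8).
From #103: distances to unvisited — #101=6, #102=27. Nearest is #101 (6).
From #101: distances to unvisited — #102=25. Nearest is #102 (25).
Return #102→Depot: 24.
Total = 12 + 4 + 3 + 8 + 6 + 25 + 24 = 82.

82 m along Depot → #105 → #106 → #104 → #103 → #101 → #102 → Depot.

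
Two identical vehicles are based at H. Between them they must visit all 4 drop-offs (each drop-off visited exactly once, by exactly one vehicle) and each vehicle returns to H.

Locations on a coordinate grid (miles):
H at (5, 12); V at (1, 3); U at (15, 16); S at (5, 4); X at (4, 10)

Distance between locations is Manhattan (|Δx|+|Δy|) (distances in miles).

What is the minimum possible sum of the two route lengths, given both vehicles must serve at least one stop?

Try each way of splitting the stops between the two vehicles (each non-empty) and, for each split, find the best tour for each vehicle:
  {V} + {U, S, X}: 26 + 46 = 72
  {U} + {V, S, X}: 28 + 26 = 54
  {V, U} + {S, X}: 54 + 18 = 72
  {S} + {V, U, X}: 16 + 54 = 70
  {V, S} + {U, X}: 26 + 34 = 60
  {U, S} + {V, X}: 44 + 26 = 70
  … (7 splits in total)
Best: vehicle 1 H → U → H = 28; vehicle 2 H → S → V → X → H = 26; combined 54.

54 miles — the smallest possible combined total.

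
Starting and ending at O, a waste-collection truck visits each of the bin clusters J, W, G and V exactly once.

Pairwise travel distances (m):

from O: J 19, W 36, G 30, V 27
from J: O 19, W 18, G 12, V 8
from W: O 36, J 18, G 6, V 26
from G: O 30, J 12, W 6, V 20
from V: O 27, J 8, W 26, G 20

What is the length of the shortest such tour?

Shortest round trip = 89 m.

With 4 stops there are 4!/2 = 12 distinct round trips (a route and its reverse cost the same).
O → J → W → G → V → O: 19+18+6+20+27 = 90
O → J → W → V → G → O: 19+18+26+20+30 = 113
O → J → G → W → V → O: 19+12+6+26+27 = 90
O → J → G → V → W → O: 19+12+20+26+36 = 113
O → J → V → W → G → O: 19+8+26+6+30 = 89
O → J → V → G → W → O: 19+8+20+6+36 = 89
O → W → J → G → V → O: 36+18+12+20+27 = 113
O → W → J → V → G → O: 36+18+8+20+30 = 112
O → W → G → J → V → O: 36+6+12+8+27 = 89
O → W → V → J → G → O: 36+26+8+12+30 = 112
O → G → J → W → V → O: 30+12+18+26+27 = 113
O → G → W → J → V → O: 30+6+18+8+27 = 89
The minimum is 89.
One optimal route: O → J → V → W → G → O (or its reverse).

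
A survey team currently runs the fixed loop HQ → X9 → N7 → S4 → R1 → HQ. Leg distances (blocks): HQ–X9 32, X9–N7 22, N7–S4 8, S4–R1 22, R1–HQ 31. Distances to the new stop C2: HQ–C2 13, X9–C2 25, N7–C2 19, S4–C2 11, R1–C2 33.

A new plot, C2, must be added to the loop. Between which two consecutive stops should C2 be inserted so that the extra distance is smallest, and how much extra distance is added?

Insertion cost between consecutive stops i–j is d(i,C2) + d(C2,j) − d(i,j):
  between HQ and X9: 13 + 25 − 32 = 6
  between X9 and N7: 25 + 19 − 22 = 22
  between N7 and S4: 19 + 11 − 8 = 22
  between S4 and R1: 11 + 33 − 22 = 22
  between R1 and HQ: 33 + 13 − 31 = 15
Cheapest insertion is between HQ and X9, adding 6.
New total = 115 + 6 = 121.

Minimum extra distance: 6 blocks, inserting C2 between HQ and X9.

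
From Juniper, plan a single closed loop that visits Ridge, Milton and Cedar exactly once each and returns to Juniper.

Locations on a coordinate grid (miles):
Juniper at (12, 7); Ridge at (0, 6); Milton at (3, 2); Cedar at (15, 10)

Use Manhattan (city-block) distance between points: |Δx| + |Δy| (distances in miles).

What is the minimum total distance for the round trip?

Shortest round trip = 46 miles.

There are 3 distinct closed tours to check (reversals are equivalent).
Juniper → Ridge → Milton → Cedar → Juniper: 13+7+20+6 = 46
Juniper → Ridge → Cedar → Milton → Juniper: 13+19+20+14 = 66
Juniper → Milton → Ridge → Cedar → Juniper: 14+7+19+6 = 46
The minimum is 46.
One optimal route: Juniper → Ridge → Milton → Cedar → Juniper (or its reverse).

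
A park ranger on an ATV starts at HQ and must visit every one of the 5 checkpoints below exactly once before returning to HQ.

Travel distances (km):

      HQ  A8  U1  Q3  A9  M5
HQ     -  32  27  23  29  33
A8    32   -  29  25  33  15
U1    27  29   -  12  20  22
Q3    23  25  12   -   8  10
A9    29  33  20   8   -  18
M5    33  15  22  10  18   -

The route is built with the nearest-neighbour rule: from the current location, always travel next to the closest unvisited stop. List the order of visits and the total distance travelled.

From HQ: distances to unvisited — Q3=23, U1=27, A9=29, A8=32, M5=33. Nearest is Q3 (23).
From Q3: distances to unvisited — A9=8, M5=10, U1=12, A8=25. Nearest is A9 (8).
From A9: distances to unvisited — M5=18, U1=20, A8=33. Nearest is M5 (18).
From M5: distances to unvisited — A8=15, U1=22. Nearest is A8 (15).
From A8: distances to unvisited — U1=29. Nearest is U1 (29).
Return U1→HQ: 27.
Total = 23 + 8 + 18 + 15 + 29 + 27 = 120.

120 km along HQ → Q3 → A9 → M5 → A8 → U1 → HQ.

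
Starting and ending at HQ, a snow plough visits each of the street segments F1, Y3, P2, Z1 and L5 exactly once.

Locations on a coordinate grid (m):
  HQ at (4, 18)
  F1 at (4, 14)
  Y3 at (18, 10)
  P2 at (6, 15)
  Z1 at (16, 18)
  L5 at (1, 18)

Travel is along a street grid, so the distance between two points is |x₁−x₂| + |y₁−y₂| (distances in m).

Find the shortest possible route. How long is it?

Minimum total distance: 52 m.

There are 60 distinct closed tours to check (reversals are equivalent).
HQ→F1→Y3→P2→Z1→L5→HQ: 4+18+17+13+15+3 = 70
HQ→F1→Y3→P2→L5→Z1→HQ: 4+18+17+8+15+12 = 74
HQ→F1→Y3→Z1→P2→L5→HQ: 4+18+10+13+8+3 = 56
HQ→F1→Y3→Z1→L5→P2→HQ: 4+18+10+15+8+5 = 60
HQ→F1→Y3→L5→P2→Z1→HQ: 4+18+25+8+13+12 = 80
HQ→F1→Y3→L5→Z1→P2→HQ: 4+18+25+15+13+5 = 80
HQ→F1→P2→Y3→Z1→L5→HQ: 4+3+17+10+15+3 = 52
HQ→F1→P2→Y3→L5→Z1→HQ: 4+3+17+25+15+12 = 76
HQ→F1→P2→Z1→Y3→L5→HQ: 4+3+13+10+25+3 = 58
HQ→F1→P2→Z1→L5→Y3→HQ: 4+3+13+15+25+22 = 82
HQ→F1→P2→L5→Y3→Z1→HQ: 4+3+8+25+10+12 = 62
HQ→F1→P2→L5→Z1→Y3→HQ: 4+3+8+15+10+22 = 62
HQ→F1→Z1→Y3→P2→L5→HQ: 4+16+10+17+8+3 = 58
HQ→F1→Z1→Y3→L5→P2→HQ: 4+16+10+25+8+5 = 68
… (46 more)
The minimum is 52.
One optimal route: HQ → F1 → P2 → Y3 → Z1 → L5 → HQ (or its reverse).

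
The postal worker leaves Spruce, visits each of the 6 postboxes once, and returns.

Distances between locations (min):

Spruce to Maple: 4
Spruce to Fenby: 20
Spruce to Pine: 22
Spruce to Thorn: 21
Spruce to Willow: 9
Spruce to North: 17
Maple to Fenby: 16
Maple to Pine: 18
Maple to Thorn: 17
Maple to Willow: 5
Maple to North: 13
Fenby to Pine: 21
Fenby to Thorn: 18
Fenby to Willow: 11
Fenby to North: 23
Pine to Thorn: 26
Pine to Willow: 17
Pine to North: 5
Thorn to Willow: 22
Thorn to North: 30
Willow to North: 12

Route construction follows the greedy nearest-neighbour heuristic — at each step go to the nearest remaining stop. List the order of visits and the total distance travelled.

At Spruce the remaining stops are Maple 4, Willow 9, North 17, Fenby 20, Thorn 21, Pine 22; go to Maple.
At Maple the remaining stops are Willow 5, North 13, Fenby 16, Thorn 17, Pine 18; go to Willow.
At Willow the remaining stops are Fenby 11, North 12, Pine 17, Thorn 22; go to Fenby.
At Fenby the remaining stops are Thorn 18, Pine 21, North 23; go to Thorn.
At Thorn the remaining stops are Pine 26, North 30; go to Pine.
At Pine the remaining stops are North 5; go to North.
Return North→Spruce: 17.
Total = 4 + 5 + 11 + 18 + 26 + 5 + 17 = 86.

Nearest-neighbour total = 86 min; route Spruce → Maple → Willow → Fenby → Thorn → Pine → North → Spruce.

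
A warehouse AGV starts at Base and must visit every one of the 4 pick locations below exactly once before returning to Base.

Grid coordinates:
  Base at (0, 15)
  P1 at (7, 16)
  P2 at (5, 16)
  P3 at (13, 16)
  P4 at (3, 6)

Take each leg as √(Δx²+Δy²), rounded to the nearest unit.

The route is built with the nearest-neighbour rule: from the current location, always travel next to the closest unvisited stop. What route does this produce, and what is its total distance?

Nearest-neighbour total = 36; route Base → P2 → P1 → P3 → P4 → Base.

Base → [P2:5 / P1:7 / P4:9 / P3:13] → P2 (5)
P2 → [P1:2 / P3:8 / P4:10] → P1 (2)
P1 → [P3:6 / P4:11] → P3 (6)
P3 → [P4:14] → P4 (14)
Return P4→Base: 9.
Total = 5 + 2 + 6 + 14 + 9 = 36.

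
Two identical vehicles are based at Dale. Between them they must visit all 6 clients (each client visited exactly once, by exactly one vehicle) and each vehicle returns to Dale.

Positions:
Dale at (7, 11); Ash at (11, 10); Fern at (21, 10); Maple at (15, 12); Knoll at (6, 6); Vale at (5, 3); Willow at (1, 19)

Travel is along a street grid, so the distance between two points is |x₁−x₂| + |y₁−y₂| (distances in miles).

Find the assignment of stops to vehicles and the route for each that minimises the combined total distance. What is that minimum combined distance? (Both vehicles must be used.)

76 miles — the smallest possible combined total.

There are 2^5 − 1 = 31 ways to divide the 6 stops into two non-empty groups. For each, the best each vehicle can do is its own shortest tour through its group:
  {Ash} + {Fern, Maple, Knoll, Vale, Willow}: 10 + 74 = 84
  {Fern} + {Ash, Maple, Knoll, Vale, Willow}: 30 + 62 = 92
  {Ash, Fern} + {Maple, Knoll, Vale, Willow}: 30 + 60 = 90
  {Maple} + {Ash, Fern, Knoll, Vale, Willow}: 18 + 72 = 90
  {Ash, Maple} + {Fern, Knoll, Vale, Willow}: 20 + 72 = 92
  {Fern, Maple} + {Ash, Knoll, Vale, Willow}: 32 + 52 = 84
  … (31 splits in total)
  {Ash, Fern, Maple} + {Knoll, Vale, Willow}: 32 + 44 = 76  ← best
Best: vehicle 1 Dale → Ash → Fern → Maple → Dale = 32; vehicle 2 Dale → Knoll → Vale → Willow → Dale = 44; combined 76.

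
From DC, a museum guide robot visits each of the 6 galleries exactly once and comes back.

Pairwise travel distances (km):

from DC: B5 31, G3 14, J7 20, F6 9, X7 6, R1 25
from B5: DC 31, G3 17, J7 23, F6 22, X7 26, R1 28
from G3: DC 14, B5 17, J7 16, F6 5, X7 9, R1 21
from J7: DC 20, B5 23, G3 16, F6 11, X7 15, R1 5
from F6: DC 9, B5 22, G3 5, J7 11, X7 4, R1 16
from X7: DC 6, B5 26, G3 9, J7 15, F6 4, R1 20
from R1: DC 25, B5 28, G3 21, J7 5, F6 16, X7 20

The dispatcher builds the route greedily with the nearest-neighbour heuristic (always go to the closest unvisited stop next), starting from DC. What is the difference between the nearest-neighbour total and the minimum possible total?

From DC: X7=6, F6=9, G3=14, J7=20, R1=25, B5=31 → choose X7 (6).
From X7: F6=4, G3=9, J7=15, R1=20, B5=26 → choose F6 (4).
From F6: G3=5, J7=11, R1=16, B5=22 → choose G3 (5).
From G3: J7=16, B5=17, R1=21 → choose J7 (16).
From J7: R1=5, B5=23 → choose R1 (5).
From R1: B5=28 → choose B5 (28).
NN route DC → X7 → F6 → G3 → J7 → R1 → B5 → DC costs 95.
Optimal: DC → G3 → B5 → J7 → R1 → F6 → X7 → DC costs 85 (by enumerating all 360 distinct tours).
Excess = 95 − 85 = 10.

10 km longer than the optimal tour.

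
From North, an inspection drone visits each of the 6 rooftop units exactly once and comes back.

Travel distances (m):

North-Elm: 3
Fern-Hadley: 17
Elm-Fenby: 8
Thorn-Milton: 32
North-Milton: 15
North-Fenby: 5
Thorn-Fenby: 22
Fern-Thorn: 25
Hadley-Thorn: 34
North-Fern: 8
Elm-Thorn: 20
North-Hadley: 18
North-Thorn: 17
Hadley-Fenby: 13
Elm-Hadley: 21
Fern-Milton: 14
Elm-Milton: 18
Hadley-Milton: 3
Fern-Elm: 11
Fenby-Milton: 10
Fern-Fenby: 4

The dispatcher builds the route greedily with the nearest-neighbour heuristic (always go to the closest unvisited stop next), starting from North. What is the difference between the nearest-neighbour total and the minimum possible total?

1 m longer than the optimal tour.

North: Elm=3, Fenby=5, Fern=8, Milton=15, Thorn=17, Hadley=18 ⇒ Elm
Elm: Fenby=8, Fern=11, Milton=18, Thorn=20, Hadley=21 ⇒ Fenby
Fenby: Fern=4, Milton=10, Hadley=13, Thorn=22 ⇒ Fern
Fern: Milton=14, Hadley=17, Thorn=25 ⇒ Milton
Milton: Hadley=3, Thorn=32 ⇒ Hadley
Hadley: Thorn=34 ⇒ Thorn
NN route North → Elm → Fenby → Fern → Milton → Hadley → Thorn → North costs 83.
Optimal: North → Fern → Fenby → Milton → Hadley → Thorn → Elm → North costs 82 (by enumerating all 360 distinct tours).
Excess = 83 − 82 = 1.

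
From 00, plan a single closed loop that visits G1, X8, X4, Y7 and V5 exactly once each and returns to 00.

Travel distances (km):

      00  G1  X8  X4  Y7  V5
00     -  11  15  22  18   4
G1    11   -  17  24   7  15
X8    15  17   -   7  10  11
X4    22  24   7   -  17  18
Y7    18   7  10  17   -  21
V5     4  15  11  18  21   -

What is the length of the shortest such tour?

Minimum total distance: 57 km.

00 - G1 - X8 - X4 - Y7 - V5 - 00: 11+17+7+17+21+4 = 77
00 - G1 - X8 - X4 - V5 - Y7 - 00: 11+17+7+18+21+18 = 92
00 - G1 - X8 - Y7 - X4 - V5 - 00: 11+17+10+17+18+4 = 77
00 - G1 - X8 - Y7 - V5 - X4 - 00: 11+17+10+21+18+22 = 99
00 - G1 - X8 - V5 - X4 - Y7 - 00: 11+17+11+18+17+18 = 92
00 - G1 - X8 - V5 - Y7 - X4 - 00: 11+17+11+21+17+22 = 99
00 - G1 - X4 - X8 - Y7 - V5 - 00: 11+24+7+10+21+4 = 77
00 - G1 - X4 - X8 - V5 - Y7 - 00: 11+24+7+11+21+18 = 92
00 - G1 - X4 - Y7 - X8 - V5 - 00: 11+24+17+10+11+4 = 77
00 - G1 - X4 - Y7 - V5 - X8 - 00: 11+24+17+21+11+15 = 99
00 - G1 - X4 - V5 - X8 - Y7 - 00: 11+24+18+11+10+18 = 92
00 - G1 - X4 - V5 - Y7 - X8 - 00: 11+24+18+21+10+15 = 99
00 - G1 - Y7 - X8 - X4 - V5 - 00: 11+7+10+7+18+4 = 57
00 - G1 - Y7 - X8 - V5 - X4 - 00: 11+7+10+11+18+22 = 79
… (46 more)
The minimum is 57.
One optimal route: 00 → G1 → Y7 → X8 → X4 → V5 → 00 (or its reverse).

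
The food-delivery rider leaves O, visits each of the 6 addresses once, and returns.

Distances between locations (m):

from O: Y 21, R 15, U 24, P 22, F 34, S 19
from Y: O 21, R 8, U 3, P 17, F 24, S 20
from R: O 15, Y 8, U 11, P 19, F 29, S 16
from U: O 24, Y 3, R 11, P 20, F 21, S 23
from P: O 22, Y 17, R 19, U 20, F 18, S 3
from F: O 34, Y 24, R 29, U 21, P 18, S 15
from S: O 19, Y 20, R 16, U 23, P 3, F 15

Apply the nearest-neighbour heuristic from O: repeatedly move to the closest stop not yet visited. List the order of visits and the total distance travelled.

At O the remaining stops are R 15, S 19, Y 21, P 22, U 24, F 34; go to R.
At R the remaining stops are Y 8, U 11, S 16, P 19, F 29; go to Y.
At Y the remaining stops are U 3, P 17, S 20, F 24; go to U.
At U the remaining stops are P 20, F 21, S 23; go to P.
At P the remaining stops are S 3, F 18; go to S.
At S the remaining stops are F 15; go to F.
Return F→O: 34.
Total = 15 + 8 + 3 + 20 + 3 + 15 + 34 = 98.

Total distance 98 m via the nearest-neighbour route O → R → Y → U → P → S → F → O.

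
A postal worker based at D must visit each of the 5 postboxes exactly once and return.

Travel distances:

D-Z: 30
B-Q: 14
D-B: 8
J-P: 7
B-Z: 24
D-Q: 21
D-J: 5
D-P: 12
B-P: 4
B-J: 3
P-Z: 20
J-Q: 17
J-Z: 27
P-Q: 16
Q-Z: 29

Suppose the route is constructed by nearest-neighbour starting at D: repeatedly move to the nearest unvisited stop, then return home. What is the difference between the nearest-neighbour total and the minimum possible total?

From D: J=5, B=8, P=12, Q=21, Z=30 → choose J (5).
From J: B=3, P=7, Q=17, Z=27 → choose B (3).
From B: P=4, Q=14, Z=24 → choose P (4).
From P: Q=16, Z=20 → choose Q (16).
From Q: Z=29 → choose Z (29).
NN route D → J → B → P → Q → Z → D costs 87.
Optimal: D → J → B → P → Z → Q → D costs 82 (by enumerating all 60 distinct tours).
Excess = 87 − 82 = 5.

Excess over optimum: 5.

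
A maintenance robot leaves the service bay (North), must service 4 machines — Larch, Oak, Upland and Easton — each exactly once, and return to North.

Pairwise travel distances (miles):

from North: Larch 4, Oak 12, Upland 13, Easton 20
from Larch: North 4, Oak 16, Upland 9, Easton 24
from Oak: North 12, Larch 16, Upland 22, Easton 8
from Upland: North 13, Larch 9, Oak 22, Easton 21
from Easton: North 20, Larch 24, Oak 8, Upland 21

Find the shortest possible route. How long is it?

Minimum total distance: 54 miles.

North-Larch-Oak-Upland-Easton-North: 4+16+22+21+20 = 83
North-Larch-Oak-Easton-Upland-North: 4+16+8+21+13 = 62
North-Larch-Upland-Oak-Easton-North: 4+9+22+8+20 = 63
North-Larch-Upland-Easton-Oak-North: 4+9+21+8+12 = 54
North-Larch-Easton-Oak-Upland-North: 4+24+8+22+13 = 71
North-Larch-Easton-Upland-Oak-North: 4+24+21+22+12 = 83
North-Oak-Larch-Upland-Easton-North: 12+16+9+21+20 = 78
North-Oak-Larch-Easton-Upland-North: 12+16+24+21+13 = 86
North-Oak-Upland-Larch-Easton-North: 12+22+9+24+20 = 87
North-Oak-Easton-Larch-Upland-North: 12+8+24+9+13 = 66
North-Upland-Larch-Oak-Easton-North: 13+9+16+8+20 = 66
North-Upland-Oak-Larch-Easton-North: 13+22+16+24+20 = 95
The minimum is 54.
One optimal route: North → Larch → Upland → Easton → Oak → North (or its reverse).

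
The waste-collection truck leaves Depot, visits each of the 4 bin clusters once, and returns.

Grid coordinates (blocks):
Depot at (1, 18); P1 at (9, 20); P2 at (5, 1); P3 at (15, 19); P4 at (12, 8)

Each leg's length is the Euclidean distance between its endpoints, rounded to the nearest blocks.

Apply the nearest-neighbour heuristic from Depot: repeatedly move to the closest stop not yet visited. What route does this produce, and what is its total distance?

52 blocks along Depot → P1 → P3 → P4 → P2 → Depot.

From Depot: distances to unvisited — P1=8, P3=14, P4=15, P2=17. Nearest is P1 (8).
From P1: distances to unvisited — P3=6, P4=12, P2=19. Nearest is P3 (6).
From P3: distances to unvisited — P4=11, P2=21. Nearest is P4 (11).
From P4: distances to unvisited — P2=10. Nearest is P2 (10).
Return P2→Depot: 17.
Total = 8 + 6 + 11 + 10 + 17 = 52.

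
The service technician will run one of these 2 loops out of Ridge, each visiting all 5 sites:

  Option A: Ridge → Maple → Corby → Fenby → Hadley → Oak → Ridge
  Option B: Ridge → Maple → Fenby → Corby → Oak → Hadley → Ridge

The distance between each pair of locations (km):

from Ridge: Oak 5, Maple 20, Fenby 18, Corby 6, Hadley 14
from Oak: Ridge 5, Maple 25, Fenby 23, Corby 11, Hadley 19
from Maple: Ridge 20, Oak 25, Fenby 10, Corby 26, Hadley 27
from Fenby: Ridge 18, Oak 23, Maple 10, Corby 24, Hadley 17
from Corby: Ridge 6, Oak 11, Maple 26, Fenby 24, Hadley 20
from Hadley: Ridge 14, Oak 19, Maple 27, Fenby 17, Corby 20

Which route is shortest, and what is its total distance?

Option A: 20 + 26 + 24 + 17 + 19 + 5 = 111
Option B: 20 + 10 + 24 + 11 + 19 + 14 = 98

Shortest is Option B, total 98 km.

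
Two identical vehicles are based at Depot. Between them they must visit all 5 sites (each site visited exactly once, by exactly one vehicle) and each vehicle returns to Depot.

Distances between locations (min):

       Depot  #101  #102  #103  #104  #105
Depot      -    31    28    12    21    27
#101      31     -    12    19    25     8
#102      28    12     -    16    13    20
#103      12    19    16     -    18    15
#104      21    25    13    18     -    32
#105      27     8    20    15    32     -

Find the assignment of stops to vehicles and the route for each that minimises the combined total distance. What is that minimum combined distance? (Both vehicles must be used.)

Try each way of splitting the stops between the two vehicles (each non-empty) and, for each split, find the best tour for each vehicle:
  {#101} + {#102, #103, #104, #105}: 62 + 81 = 143
  {#102} + {#101, #103, #104, #105}: 56 + 81 = 137
  {#101, #102} + {#103, #104, #105}: 71 + 80 = 151
  {#103} + {#101, #102, #104, #105}: 24 + 81 = 105
  {#101, #103} + {#102, #104, #105}: 62 + 81 = 143
  {#102, #103} + {#101, #104, #105}: 56 + 81 = 137
  … (15 splits in total)
Best: vehicle 1 Depot → #103 → Depot = 24; vehicle 2 Depot → #104 → #102 → #101 → #105 → Depot = 81; combined 105.

105 min — the smallest possible combined total.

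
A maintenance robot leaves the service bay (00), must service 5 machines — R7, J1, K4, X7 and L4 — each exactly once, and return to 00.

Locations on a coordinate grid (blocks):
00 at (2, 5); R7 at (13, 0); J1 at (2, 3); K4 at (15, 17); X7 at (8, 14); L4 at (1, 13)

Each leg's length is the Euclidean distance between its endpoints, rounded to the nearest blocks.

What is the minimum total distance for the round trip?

Shortest round trip = 53 blocks.

With 5 stops there are 5!/2 = 60 distinct round trips (a route and its reverse cost the same).
00-R7-J1-K4-X7-L4-00: 12+11+19+8+7+8 = 65
00-R7-J1-K4-L4-X7-00: 12+11+19+15+7+11 = 75
00-R7-J1-X7-K4-L4-00: 12+11+13+8+15+8 = 67
00-R7-J1-X7-L4-K4-00: 12+11+13+7+15+18 = 76
00-R7-J1-L4-K4-X7-00: 12+11+10+15+8+11 = 67
00-R7-J1-L4-X7-K4-00: 12+11+10+7+8+18 = 66
00-R7-K4-J1-X7-L4-00: 12+17+19+13+7+8 = 76
00-R7-K4-J1-L4-X7-00: 12+17+19+10+7+11 = 76
00-R7-K4-X7-J1-L4-00: 12+17+8+13+10+8 = 68
00-R7-K4-X7-L4-J1-00: 12+17+8+7+10+2 = 56
00-R7-K4-L4-J1-X7-00: 12+17+15+10+13+11 = 78
00-R7-K4-L4-X7-J1-00: 12+17+15+7+13+2 = 66
00-R7-X7-J1-K4-L4-00: 12+15+13+19+15+8 = 82
00-R7-X7-J1-L4-K4-00: 12+15+13+10+15+18 = 83
… (46 more)
00-J1-R7-K4-X7-L4-00: 2+11+17+8+7+8 = 53  ← best
The minimum is 53.
One optimal route: 00 → J1 → R7 → K4 → X7 → L4 → 00 (or its reverse).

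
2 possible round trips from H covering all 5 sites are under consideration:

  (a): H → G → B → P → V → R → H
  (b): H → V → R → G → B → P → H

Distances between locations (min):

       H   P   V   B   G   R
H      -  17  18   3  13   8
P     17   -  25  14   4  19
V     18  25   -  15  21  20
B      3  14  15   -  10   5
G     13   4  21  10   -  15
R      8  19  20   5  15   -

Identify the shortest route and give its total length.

90 min — (a) is the shortest.

(a): 13 + 10 + 14 + 25 + 20 + 8 = 90
(b): 18 + 20 + 15 + 10 + 14 + 17 = 94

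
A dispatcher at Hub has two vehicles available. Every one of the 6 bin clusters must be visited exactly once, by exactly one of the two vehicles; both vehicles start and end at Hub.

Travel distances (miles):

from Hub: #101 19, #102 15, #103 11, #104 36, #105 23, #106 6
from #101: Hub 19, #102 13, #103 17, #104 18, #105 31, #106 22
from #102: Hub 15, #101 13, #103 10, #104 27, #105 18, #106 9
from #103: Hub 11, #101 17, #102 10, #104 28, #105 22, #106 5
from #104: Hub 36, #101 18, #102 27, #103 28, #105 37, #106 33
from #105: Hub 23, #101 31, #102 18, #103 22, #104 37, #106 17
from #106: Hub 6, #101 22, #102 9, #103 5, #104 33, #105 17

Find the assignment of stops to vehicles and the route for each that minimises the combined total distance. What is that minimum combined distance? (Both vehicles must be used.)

Check every non-empty split of the stops between the two vehicles; for each half take its own optimal tour:
  {#101} + {#102, #103, #104, #105, #106}: 38 + 107 = 145
  {#102} + {#101, #103, #104, #105, #106}: 30 + 106 = 136
  {#101, #102} + {#103, #104, #105, #106}: 47 + 99 = 146
  {#103} + {#101, #102, #104, #105, #106}: 22 + 105 = 127
  {#101, #103} + {#102, #104, #105, #106}: 47 + 102 = 149
  {#102, #103} + {#101, #104, #105, #106}: 36 + 97 = 133
  … (31 splits in total)
  {#101, #102, #103, #104, #105} + {#106}: 111 + 12 = 123  ← best
Best: vehicle 1 Hub → #103 → #104 → #101 → #102 → #105 → Hub = 111; vehicle 2 Hub → #106 → Hub = 12; combined 123.

123 miles — the smallest possible combined total.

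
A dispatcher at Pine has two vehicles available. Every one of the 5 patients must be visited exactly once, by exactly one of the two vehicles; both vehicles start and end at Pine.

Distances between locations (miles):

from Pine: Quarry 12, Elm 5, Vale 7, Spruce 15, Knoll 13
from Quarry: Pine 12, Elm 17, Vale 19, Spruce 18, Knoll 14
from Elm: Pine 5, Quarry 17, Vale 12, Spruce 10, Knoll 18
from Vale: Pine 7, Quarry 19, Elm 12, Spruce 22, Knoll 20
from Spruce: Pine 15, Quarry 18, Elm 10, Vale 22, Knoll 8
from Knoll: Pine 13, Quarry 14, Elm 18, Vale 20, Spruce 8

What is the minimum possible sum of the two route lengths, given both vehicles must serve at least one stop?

63 miles — the smallest possible combined total.

Check every non-empty split of the stops between the two vehicles; for each half take its own optimal tour:
  {Quarry} + {Elm, Vale, Spruce, Knoll}: 24 + 50 = 74
  {Elm} + {Quarry, Vale, Spruce, Knoll}: 10 + 63 = 73
  {Quarry, Elm} + {Vale, Spruce, Knoll}: 34 + 50 = 84
  {Vale} + {Quarry, Elm, Spruce, Knoll}: 14 + 49 = 63
  {Quarry, Vale} + {Elm, Spruce, Knoll}: 38 + 36 = 74
  {Elm, Vale} + {Quarry, Spruce, Knoll}: 24 + 49 = 73
  … (15 splits in total)
Best: vehicle 1 Pine → Vale → Pine = 14; vehicle 2 Pine → Quarry → Knoll → Spruce → Elm → Pine = 49; combined 63.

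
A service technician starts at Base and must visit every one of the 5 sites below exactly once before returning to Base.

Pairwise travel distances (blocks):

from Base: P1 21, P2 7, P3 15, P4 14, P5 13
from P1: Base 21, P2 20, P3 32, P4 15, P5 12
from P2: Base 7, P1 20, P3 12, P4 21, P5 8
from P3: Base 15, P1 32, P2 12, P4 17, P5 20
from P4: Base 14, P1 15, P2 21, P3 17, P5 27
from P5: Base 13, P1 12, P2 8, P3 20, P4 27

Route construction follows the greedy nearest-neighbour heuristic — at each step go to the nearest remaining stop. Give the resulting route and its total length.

Base → [P2:7 / P5:13 / P4:14 / P3:15 / P1:21] → P2 (7)
P2 → [P5:8 / P3:12 / P1:20 / P4:21] → P5 (8)
P5 → [P1:12 / P3:20 / P4:27] → P1 (12)
P1 → [P4:15 / P3:32] → P4 (15)
P4 → [P3:17] → P3 (17)
Return P3→Base: 15.
Total = 7 + 8 + 12 + 15 + 17 + 15 = 74.

Nearest-neighbour total = 74 blocks; route Base → P2 → P5 → P1 → P4 → P3 → Base.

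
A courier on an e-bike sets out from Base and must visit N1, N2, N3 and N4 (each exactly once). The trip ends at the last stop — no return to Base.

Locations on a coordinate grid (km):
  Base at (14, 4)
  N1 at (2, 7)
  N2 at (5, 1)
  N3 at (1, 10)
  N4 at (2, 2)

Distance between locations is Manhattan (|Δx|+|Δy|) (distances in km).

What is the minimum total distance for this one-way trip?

Minimum one-way distance = 25 km.

There are 4! = 24 possible orderings.
Base - N1 - N2 - N3 - N4: 15+9+13+9 = 46
Base - N1 - N2 - N4 - N3: 15+9+4+9 = 37
Base - N1 - N3 - N2 - N4: 15+4+13+4 = 36
Base - N1 - N3 - N4 - N2: 15+4+9+4 = 32
Base - N1 - N4 - N2 - N3: 15+5+4+13 = 37
Base - N1 - N4 - N3 - N2: 15+5+9+13 = 42
Base - N2 - N1 - N3 - N4: 12+9+4+9 = 34
Base - N2 - N1 - N4 - N3: 12+9+5+9 = 35
Base - N2 - N3 - N1 - N4: 12+13+4+5 = 34
Base - N2 - N3 - N4 - N1: 12+13+9+5 = 39
Base - N2 - N4 - N1 - N3: 12+4+5+4 = 25
Base - N2 - N4 - N3 - N1: 12+4+9+4 = 29
Base - N3 - N1 - N2 - N4: 19+4+9+4 = 36
Base - N3 - N1 - N4 - N2: 19+4+5+4 = 32
… (10 more)
The minimum is 25.
One shortest path: Base → N2 → N4 → N1 → N3.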